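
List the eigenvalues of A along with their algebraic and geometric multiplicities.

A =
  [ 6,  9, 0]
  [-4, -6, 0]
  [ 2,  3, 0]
λ = 0: alg = 3, geom = 2

Step 1 — factor the characteristic polynomial to read off the algebraic multiplicities:
  χ_A(x) = x^3

Step 2 — compute geometric multiplicities via the rank-nullity identity g(λ) = n − rank(A − λI):
  rank(A − (0)·I) = 1, so dim ker(A − (0)·I) = n − 1 = 2

Summary:
  λ = 0: algebraic multiplicity = 3, geometric multiplicity = 2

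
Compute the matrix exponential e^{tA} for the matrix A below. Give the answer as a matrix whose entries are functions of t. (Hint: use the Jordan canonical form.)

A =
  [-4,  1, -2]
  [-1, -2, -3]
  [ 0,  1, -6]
e^{tA} =
  [-t^2*exp(-4*t)/2 + exp(-4*t), t*exp(-4*t), t^2*exp(-4*t)/2 - 2*t*exp(-4*t)]
  [-t^2*exp(-4*t) - t*exp(-4*t), 2*t*exp(-4*t) + exp(-4*t), t^2*exp(-4*t) - 3*t*exp(-4*t)]
  [-t^2*exp(-4*t)/2, t*exp(-4*t), t^2*exp(-4*t)/2 - 2*t*exp(-4*t) + exp(-4*t)]

Strategy: write A = P · J · P⁻¹ where J is a Jordan canonical form, so e^{tA} = P · e^{tJ} · P⁻¹, and e^{tJ} can be computed block-by-block.

A has Jordan form
J =
  [-4,  1,  0]
  [ 0, -4,  1]
  [ 0,  0, -4]
(up to reordering of blocks).

Per-block formulas:
  For a 3×3 Jordan block J_3(-4): exp(t · J_3(-4)) = e^(-4t)·(I + t·N + (t^2/2)·N^2), where N is the 3×3 nilpotent shift.

After assembling e^{tJ} and conjugating by P, we get:

e^{tA} =
  [-t^2*exp(-4*t)/2 + exp(-4*t), t*exp(-4*t), t^2*exp(-4*t)/2 - 2*t*exp(-4*t)]
  [-t^2*exp(-4*t) - t*exp(-4*t), 2*t*exp(-4*t) + exp(-4*t), t^2*exp(-4*t) - 3*t*exp(-4*t)]
  [-t^2*exp(-4*t)/2, t*exp(-4*t), t^2*exp(-4*t)/2 - 2*t*exp(-4*t) + exp(-4*t)]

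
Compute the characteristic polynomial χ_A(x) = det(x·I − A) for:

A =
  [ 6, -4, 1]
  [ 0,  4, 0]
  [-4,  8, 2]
x^3 - 12*x^2 + 48*x - 64

Expanding det(x·I − A) (e.g. by cofactor expansion or by noting that A is similar to its Jordan form J, which has the same characteristic polynomial as A) gives
  χ_A(x) = x^3 - 12*x^2 + 48*x - 64
which factors as (x - 4)^3. The eigenvalues (with algebraic multiplicities) are λ = 4 with multiplicity 3.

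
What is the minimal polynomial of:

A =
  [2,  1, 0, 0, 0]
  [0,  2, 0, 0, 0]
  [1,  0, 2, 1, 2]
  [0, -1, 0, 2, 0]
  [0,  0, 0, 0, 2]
x^2 - 4*x + 4

The characteristic polynomial is χ_A(x) = (x - 2)^5, so the eigenvalues are known. The minimal polynomial is
  m_A(x) = Π_λ (x − λ)^{k_λ}
where k_λ is the size of the *largest* Jordan block for λ (equivalently, the smallest k with (A − λI)^k v = 0 for every generalised eigenvector v of λ).

  λ = 2: largest Jordan block has size 2, contributing (x − 2)^2

So m_A(x) = (x - 2)^2 = x^2 - 4*x + 4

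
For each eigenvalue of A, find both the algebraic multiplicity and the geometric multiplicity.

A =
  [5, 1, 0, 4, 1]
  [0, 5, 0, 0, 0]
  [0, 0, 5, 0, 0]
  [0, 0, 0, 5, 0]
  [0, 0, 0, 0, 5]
λ = 5: alg = 5, geom = 4

Step 1 — factor the characteristic polynomial to read off the algebraic multiplicities:
  χ_A(x) = (x - 5)^5

Step 2 — compute geometric multiplicities via the rank-nullity identity g(λ) = n − rank(A − λI):
  rank(A − (5)·I) = 1, so dim ker(A − (5)·I) = n − 1 = 4

Summary:
  λ = 5: algebraic multiplicity = 5, geometric multiplicity = 4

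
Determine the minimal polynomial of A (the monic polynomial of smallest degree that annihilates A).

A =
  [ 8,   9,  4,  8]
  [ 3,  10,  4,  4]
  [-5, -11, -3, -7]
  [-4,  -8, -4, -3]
x^2 - 6*x + 9

The characteristic polynomial is χ_A(x) = (x - 3)^4, so the eigenvalues are known. The minimal polynomial is
  m_A(x) = Π_λ (x − λ)^{k_λ}
where k_λ is the size of the *largest* Jordan block for λ (equivalently, the smallest k with (A − λI)^k v = 0 for every generalised eigenvector v of λ).

  λ = 3: largest Jordan block has size 2, contributing (x − 3)^2

So m_A(x) = (x - 3)^2 = x^2 - 6*x + 9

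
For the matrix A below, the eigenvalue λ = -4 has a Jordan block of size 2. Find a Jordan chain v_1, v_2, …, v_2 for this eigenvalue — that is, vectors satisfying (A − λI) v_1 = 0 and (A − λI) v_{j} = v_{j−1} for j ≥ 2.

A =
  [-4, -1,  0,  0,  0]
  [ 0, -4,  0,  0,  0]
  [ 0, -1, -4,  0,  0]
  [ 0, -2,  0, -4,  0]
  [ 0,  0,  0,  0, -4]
A Jordan chain for λ = -4 of length 2:
v_1 = (-1, 0, -1, -2, 0)ᵀ
v_2 = (0, 1, 0, 0, 0)ᵀ

Let N = A − (-4)·I. We want v_2 with N^2 v_2 = 0 but N^1 v_2 ≠ 0; then v_{j-1} := N · v_j for j = 2, …, 2.

Pick v_2 = (0, 1, 0, 0, 0)ᵀ.
Then v_1 = N · v_2 = (-1, 0, -1, -2, 0)ᵀ.

Sanity check: (A − (-4)·I) v_1 = (0, 0, 0, 0, 0)ᵀ = 0. ✓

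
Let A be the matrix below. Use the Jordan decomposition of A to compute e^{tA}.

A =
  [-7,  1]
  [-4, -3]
e^{tA} =
  [-2*t*exp(-5*t) + exp(-5*t), t*exp(-5*t)]
  [-4*t*exp(-5*t), 2*t*exp(-5*t) + exp(-5*t)]

Strategy: write A = P · J · P⁻¹ where J is a Jordan canonical form, so e^{tA} = P · e^{tJ} · P⁻¹, and e^{tJ} can be computed block-by-block.

A has Jordan form
J =
  [-5,  1]
  [ 0, -5]
(up to reordering of blocks).

Per-block formulas:
  For a 2×2 Jordan block J_2(-5): exp(t · J_2(-5)) = e^(-5t)·(I + t·N), where N is the 2×2 nilpotent shift.

After assembling e^{tJ} and conjugating by P, we get:

e^{tA} =
  [-2*t*exp(-5*t) + exp(-5*t), t*exp(-5*t)]
  [-4*t*exp(-5*t), 2*t*exp(-5*t) + exp(-5*t)]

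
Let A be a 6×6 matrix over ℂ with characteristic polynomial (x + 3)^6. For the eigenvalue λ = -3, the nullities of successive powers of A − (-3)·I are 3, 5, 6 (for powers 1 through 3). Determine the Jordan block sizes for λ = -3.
Block sizes for λ = -3: [3, 2, 1]

From the dimensions of kernels of powers, the number of Jordan blocks of size at least j is d_j − d_{j−1} where d_j = dim ker(N^j) (with d_0 = 0). Computing the differences gives [3, 2, 1].
The number of blocks of size exactly k is (#blocks of size ≥ k) − (#blocks of size ≥ k + 1), so the partition is: 1 block(s) of size 1, 1 block(s) of size 2, 1 block(s) of size 3.
In nonincreasing order the block sizes are [3, 2, 1].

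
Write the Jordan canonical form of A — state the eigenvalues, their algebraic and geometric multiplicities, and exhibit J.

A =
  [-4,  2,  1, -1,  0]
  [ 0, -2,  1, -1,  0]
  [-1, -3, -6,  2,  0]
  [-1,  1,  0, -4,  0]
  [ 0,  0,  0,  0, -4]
J_2(-4) ⊕ J_2(-4) ⊕ J_1(-4)

The characteristic polynomial is
  det(x·I − A) = x^5 + 20*x^4 + 160*x^3 + 640*x^2 + 1280*x + 1024 = (x + 4)^5

Eigenvalues and multiplicities (the geometric multiplicity of λ is n − rank(A − λI), which equals the number of Jordan blocks for λ):
  λ = -4: algebraic multiplicity = 5, geometric multiplicity = 3

Determining the block sizes for each eigenvalue:
  λ = -4: with am = 5 and gm = 3, the partition is not yet determined (e.g. several partitions of 5 into 3 parts exist). Let N = A − (-4)·I. Computing rank(N^1) = 2, rank(N^2) = 0; the number of blocks of size ≥ j is rank(N^{j−1}) − rank(N^j), giving [3, 2]. So we have 2 block(s) of size 2, 1 block(s) of size 1 → block sizes [2, 2, 1]

Assembling the blocks gives a Jordan form
J =
  [-4,  1,  0,  0,  0]
  [ 0, -4,  0,  0,  0]
  [ 0,  0, -4,  1,  0]
  [ 0,  0,  0, -4,  0]
  [ 0,  0,  0,  0, -4]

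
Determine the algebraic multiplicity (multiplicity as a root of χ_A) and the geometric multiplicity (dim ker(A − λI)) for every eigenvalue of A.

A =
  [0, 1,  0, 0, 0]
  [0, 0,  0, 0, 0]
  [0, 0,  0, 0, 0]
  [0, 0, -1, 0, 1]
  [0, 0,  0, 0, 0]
λ = 0: alg = 5, geom = 3

Step 1 — factor the characteristic polynomial to read off the algebraic multiplicities:
  χ_A(x) = x^5

Step 2 — compute geometric multiplicities via the rank-nullity identity g(λ) = n − rank(A − λI):
  rank(A − (0)·I) = 2, so dim ker(A − (0)·I) = n − 2 = 3

Summary:
  λ = 0: algebraic multiplicity = 5, geometric multiplicity = 3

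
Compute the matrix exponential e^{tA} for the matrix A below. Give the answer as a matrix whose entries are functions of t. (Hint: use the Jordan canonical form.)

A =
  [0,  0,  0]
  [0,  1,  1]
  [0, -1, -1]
e^{tA} =
  [1, 0, 0]
  [0, t + 1, t]
  [0, -t, 1 - t]

Strategy: write A = P · J · P⁻¹ where J is a Jordan canonical form, so e^{tA} = P · e^{tJ} · P⁻¹, and e^{tJ} can be computed block-by-block.

A has Jordan form
J =
  [0, 1, 0]
  [0, 0, 0]
  [0, 0, 0]
(up to reordering of blocks).

Per-block formulas:
  For a 1×1 block at λ = 0: exp(t · [0]) = [e^(0t)].
  For a 2×2 Jordan block J_2(0): exp(t · J_2(0)) = e^(0t)·(I + t·N), where N is the 2×2 nilpotent shift.

After assembling e^{tJ} and conjugating by P, we get:

e^{tA} =
  [1, 0, 0]
  [0, t + 1, t]
  [0, -t, 1 - t]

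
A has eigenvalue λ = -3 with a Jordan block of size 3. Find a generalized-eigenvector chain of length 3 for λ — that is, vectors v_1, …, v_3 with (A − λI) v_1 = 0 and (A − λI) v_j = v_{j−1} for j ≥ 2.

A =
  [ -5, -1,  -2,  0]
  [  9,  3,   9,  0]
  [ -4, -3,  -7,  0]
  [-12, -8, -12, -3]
A Jordan chain for λ = -3 of length 3:
v_1 = (3, 0, -3, 0)ᵀ
v_2 = (-2, 9, -4, -12)ᵀ
v_3 = (1, 0, 0, 0)ᵀ

Let N = A − (-3)·I. We want v_3 with N^3 v_3 = 0 but N^2 v_3 ≠ 0; then v_{j-1} := N · v_j for j = 3, …, 2.

Pick v_3 = (1, 0, 0, 0)ᵀ.
Then v_2 = N · v_3 = (-2, 9, -4, -12)ᵀ.
Then v_1 = N · v_2 = (3, 0, -3, 0)ᵀ.

Sanity check: (A − (-3)·I) v_1 = (0, 0, 0, 0)ᵀ = 0. ✓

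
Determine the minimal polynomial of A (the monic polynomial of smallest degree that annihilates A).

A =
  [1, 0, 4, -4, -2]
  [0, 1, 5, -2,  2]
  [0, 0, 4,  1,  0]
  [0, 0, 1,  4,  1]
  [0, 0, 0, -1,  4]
x^4 - 13*x^3 + 60*x^2 - 112*x + 64

The characteristic polynomial is χ_A(x) = (x - 4)^3*(x - 1)^2, so the eigenvalues are known. The minimal polynomial is
  m_A(x) = Π_λ (x − λ)^{k_λ}
where k_λ is the size of the *largest* Jordan block for λ (equivalently, the smallest k with (A − λI)^k v = 0 for every generalised eigenvector v of λ).

  λ = 1: largest Jordan block has size 1, contributing (x − 1)
  λ = 4: largest Jordan block has size 3, contributing (x − 4)^3

So m_A(x) = (x - 4)^3*(x - 1) = x^4 - 13*x^3 + 60*x^2 - 112*x + 64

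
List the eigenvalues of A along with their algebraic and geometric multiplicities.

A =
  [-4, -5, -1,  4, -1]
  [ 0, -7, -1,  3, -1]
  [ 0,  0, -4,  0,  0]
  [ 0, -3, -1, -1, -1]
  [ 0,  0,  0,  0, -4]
λ = -4: alg = 5, geom = 3

Step 1 — factor the characteristic polynomial to read off the algebraic multiplicities:
  χ_A(x) = (x + 4)^5

Step 2 — compute geometric multiplicities via the rank-nullity identity g(λ) = n − rank(A − λI):
  rank(A − (-4)·I) = 2, so dim ker(A − (-4)·I) = n − 2 = 3

Summary:
  λ = -4: algebraic multiplicity = 5, geometric multiplicity = 3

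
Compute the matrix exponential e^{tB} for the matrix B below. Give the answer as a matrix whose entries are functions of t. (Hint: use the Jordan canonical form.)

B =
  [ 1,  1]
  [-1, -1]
e^{tB} =
  [t + 1, t]
  [-t, 1 - t]

Strategy: write B = P · J · P⁻¹ where J is a Jordan canonical form, so e^{tB} = P · e^{tJ} · P⁻¹, and e^{tJ} can be computed block-by-block.

B has Jordan form
J =
  [0, 1]
  [0, 0]
(up to reordering of blocks).

Per-block formulas:
  For a 2×2 Jordan block J_2(0): exp(t · J_2(0)) = e^(0t)·(I + t·N), where N is the 2×2 nilpotent shift.

After assembling e^{tJ} and conjugating by P, we get:

e^{tB} =
  [t + 1, t]
  [-t, 1 - t]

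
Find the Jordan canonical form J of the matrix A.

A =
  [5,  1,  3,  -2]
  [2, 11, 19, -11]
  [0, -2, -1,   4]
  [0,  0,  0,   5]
J_3(5) ⊕ J_1(5)

The characteristic polynomial is
  det(x·I − A) = x^4 - 20*x^3 + 150*x^2 - 500*x + 625 = (x - 5)^4

Eigenvalues and multiplicities (the geometric multiplicity of λ is n − rank(A − λI), which equals the number of Jordan blocks for λ):
  λ = 5: algebraic multiplicity = 4, geometric multiplicity = 2

Determining the block sizes for each eigenvalue:
  λ = 5: with am = 4 and gm = 2, the partition is not yet determined (e.g. several partitions of 4 into 2 parts exist). Let N = A − (5)·I. Computing rank(N^1) = 2, rank(N^2) = 1, rank(N^3) = 0; the number of blocks of size ≥ j is rank(N^{j−1}) − rank(N^j), giving [2, 1, 1]. So we have 1 block(s) of size 3, 1 block(s) of size 1 → block sizes [3, 1]

Assembling the blocks gives a Jordan form
J =
  [5, 1, 0, 0]
  [0, 5, 1, 0]
  [0, 0, 5, 0]
  [0, 0, 0, 5]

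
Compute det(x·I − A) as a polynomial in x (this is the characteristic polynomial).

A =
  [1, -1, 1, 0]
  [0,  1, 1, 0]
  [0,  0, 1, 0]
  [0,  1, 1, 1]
x^4 - 4*x^3 + 6*x^2 - 4*x + 1

Expanding det(x·I − A) (e.g. by cofactor expansion or by noting that A is similar to its Jordan form J, which has the same characteristic polynomial as A) gives
  χ_A(x) = x^4 - 4*x^3 + 6*x^2 - 4*x + 1
which factors as (x - 1)^4. The eigenvalues (with algebraic multiplicities) are λ = 1 with multiplicity 4.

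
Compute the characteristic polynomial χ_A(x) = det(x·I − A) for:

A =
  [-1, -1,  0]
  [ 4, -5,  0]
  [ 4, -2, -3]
x^3 + 9*x^2 + 27*x + 27

Expanding det(x·I − A) (e.g. by cofactor expansion or by noting that A is similar to its Jordan form J, which has the same characteristic polynomial as A) gives
  χ_A(x) = x^3 + 9*x^2 + 27*x + 27
which factors as (x + 3)^3. The eigenvalues (with algebraic multiplicities) are λ = -3 with multiplicity 3.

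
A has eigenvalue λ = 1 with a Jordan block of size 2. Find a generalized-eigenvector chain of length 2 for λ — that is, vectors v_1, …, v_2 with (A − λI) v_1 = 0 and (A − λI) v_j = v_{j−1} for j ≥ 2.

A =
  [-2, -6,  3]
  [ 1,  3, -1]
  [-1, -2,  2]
A Jordan chain for λ = 1 of length 2:
v_1 = (-3, 1, -1)ᵀ
v_2 = (1, 0, 0)ᵀ

Let N = A − (1)·I. We want v_2 with N^2 v_2 = 0 but N^1 v_2 ≠ 0; then v_{j-1} := N · v_j for j = 2, …, 2.

Pick v_2 = (1, 0, 0)ᵀ.
Then v_1 = N · v_2 = (-3, 1, -1)ᵀ.

Sanity check: (A − (1)·I) v_1 = (0, 0, 0)ᵀ = 0. ✓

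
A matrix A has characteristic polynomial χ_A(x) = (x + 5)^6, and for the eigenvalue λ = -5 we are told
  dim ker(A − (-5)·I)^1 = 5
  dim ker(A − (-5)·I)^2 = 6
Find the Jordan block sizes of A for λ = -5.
Block sizes for λ = -5: [2, 1, 1, 1, 1]

From the dimensions of kernels of powers, the number of Jordan blocks of size at least j is d_j − d_{j−1} where d_j = dim ker(N^j) (with d_0 = 0). Computing the differences gives [5, 1].
The number of blocks of size exactly k is (#blocks of size ≥ k) − (#blocks of size ≥ k + 1), so the partition is: 4 block(s) of size 1, 1 block(s) of size 2.
In nonincreasing order the block sizes are [2, 1, 1, 1, 1].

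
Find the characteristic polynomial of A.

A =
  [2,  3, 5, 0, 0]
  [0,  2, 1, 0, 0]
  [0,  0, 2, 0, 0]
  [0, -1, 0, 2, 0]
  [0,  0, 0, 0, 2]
x^5 - 10*x^4 + 40*x^3 - 80*x^2 + 80*x - 32

Expanding det(x·I − A) (e.g. by cofactor expansion or by noting that A is similar to its Jordan form J, which has the same characteristic polynomial as A) gives
  χ_A(x) = x^5 - 10*x^4 + 40*x^3 - 80*x^2 + 80*x - 32
which factors as (x - 2)^5. The eigenvalues (with algebraic multiplicities) are λ = 2 with multiplicity 5.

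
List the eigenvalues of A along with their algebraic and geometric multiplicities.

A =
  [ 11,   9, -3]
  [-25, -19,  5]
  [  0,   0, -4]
λ = -4: alg = 3, geom = 2

Step 1 — factor the characteristic polynomial to read off the algebraic multiplicities:
  χ_A(x) = (x + 4)^3

Step 2 — compute geometric multiplicities via the rank-nullity identity g(λ) = n − rank(A − λI):
  rank(A − (-4)·I) = 1, so dim ker(A − (-4)·I) = n − 1 = 2

Summary:
  λ = -4: algebraic multiplicity = 3, geometric multiplicity = 2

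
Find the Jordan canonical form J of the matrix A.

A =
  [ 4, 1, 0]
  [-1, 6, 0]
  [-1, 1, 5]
J_2(5) ⊕ J_1(5)

The characteristic polynomial is
  det(x·I − A) = x^3 - 15*x^2 + 75*x - 125 = (x - 5)^3

Eigenvalues and multiplicities (the geometric multiplicity of λ is n − rank(A − λI), which equals the number of Jordan blocks for λ):
  λ = 5: algebraic multiplicity = 3, geometric multiplicity = 2

Determining the block sizes for each eigenvalue:
  λ = 5: 2 blocks summing to 3 forces exactly one block of size 2 and the rest size 1 → block sizes [2, 1]

Assembling the blocks gives a Jordan form
J =
  [5, 1, 0]
  [0, 5, 0]
  [0, 0, 5]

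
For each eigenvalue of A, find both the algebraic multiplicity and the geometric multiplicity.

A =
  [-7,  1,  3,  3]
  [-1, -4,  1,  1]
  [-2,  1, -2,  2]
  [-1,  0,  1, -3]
λ = -4: alg = 4, geom = 2

Step 1 — factor the characteristic polynomial to read off the algebraic multiplicities:
  χ_A(x) = (x + 4)^4

Step 2 — compute geometric multiplicities via the rank-nullity identity g(λ) = n − rank(A − λI):
  rank(A − (-4)·I) = 2, so dim ker(A − (-4)·I) = n − 2 = 2

Summary:
  λ = -4: algebraic multiplicity = 4, geometric multiplicity = 2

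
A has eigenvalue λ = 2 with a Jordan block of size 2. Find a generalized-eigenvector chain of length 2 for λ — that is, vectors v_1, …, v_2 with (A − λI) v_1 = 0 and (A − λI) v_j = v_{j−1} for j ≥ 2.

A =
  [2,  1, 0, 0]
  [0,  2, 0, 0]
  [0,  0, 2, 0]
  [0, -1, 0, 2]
A Jordan chain for λ = 2 of length 2:
v_1 = (1, 0, 0, -1)ᵀ
v_2 = (0, 1, 0, 0)ᵀ

Let N = A − (2)·I. We want v_2 with N^2 v_2 = 0 but N^1 v_2 ≠ 0; then v_{j-1} := N · v_j for j = 2, …, 2.

Pick v_2 = (0, 1, 0, 0)ᵀ.
Then v_1 = N · v_2 = (1, 0, 0, -1)ᵀ.

Sanity check: (A − (2)·I) v_1 = (0, 0, 0, 0)ᵀ = 0. ✓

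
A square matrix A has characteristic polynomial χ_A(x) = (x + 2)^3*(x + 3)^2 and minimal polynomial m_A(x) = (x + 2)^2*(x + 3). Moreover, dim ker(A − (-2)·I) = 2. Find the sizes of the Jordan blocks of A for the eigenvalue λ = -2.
Block sizes for λ = -2: [2, 1]

Step 1 — from the characteristic polynomial, algebraic multiplicity of λ = -2 is 3. From dim ker(A − (-2)·I) = 2, there are exactly 2 Jordan blocks for λ = -2.
Step 2 — from the minimal polynomial, the factor (x + 2)^2 tells us the largest block for λ = -2 has size 2.
Step 3 — with total size 3, 2 blocks, and largest block 2, the block sizes (in nonincreasing order) are [2, 1].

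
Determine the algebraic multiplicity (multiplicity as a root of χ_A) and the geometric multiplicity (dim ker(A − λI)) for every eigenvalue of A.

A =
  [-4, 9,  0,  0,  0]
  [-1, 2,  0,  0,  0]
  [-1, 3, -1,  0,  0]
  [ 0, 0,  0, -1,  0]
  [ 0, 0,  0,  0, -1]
λ = -1: alg = 5, geom = 4

Step 1 — factor the characteristic polynomial to read off the algebraic multiplicities:
  χ_A(x) = (x + 1)^5

Step 2 — compute geometric multiplicities via the rank-nullity identity g(λ) = n − rank(A − λI):
  rank(A − (-1)·I) = 1, so dim ker(A − (-1)·I) = n − 1 = 4

Summary:
  λ = -1: algebraic multiplicity = 5, geometric multiplicity = 4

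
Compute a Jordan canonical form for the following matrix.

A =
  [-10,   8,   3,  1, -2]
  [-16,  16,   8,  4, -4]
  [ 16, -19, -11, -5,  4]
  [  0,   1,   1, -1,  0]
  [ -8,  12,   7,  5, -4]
J_2(-2) ⊕ J_2(-2) ⊕ J_1(-2)

The characteristic polynomial is
  det(x·I − A) = x^5 + 10*x^4 + 40*x^3 + 80*x^2 + 80*x + 32 = (x + 2)^5

Eigenvalues and multiplicities (the geometric multiplicity of λ is n − rank(A − λI), which equals the number of Jordan blocks for λ):
  λ = -2: algebraic multiplicity = 5, geometric multiplicity = 3

Determining the block sizes for each eigenvalue:
  λ = -2: with am = 5 and gm = 3, the partition is not yet determined (e.g. several partitions of 5 into 3 parts exist). Let N = A − (-2)·I. Computing rank(N^1) = 2, rank(N^2) = 0; the number of blocks of size ≥ j is rank(N^{j−1}) − rank(N^j), giving [3, 2]. So we have 2 block(s) of size 2, 1 block(s) of size 1 → block sizes [2, 2, 1]

Assembling the blocks gives a Jordan form
J =
  [-2,  1,  0,  0,  0]
  [ 0, -2,  0,  0,  0]
  [ 0,  0, -2,  1,  0]
  [ 0,  0,  0, -2,  0]
  [ 0,  0,  0,  0, -2]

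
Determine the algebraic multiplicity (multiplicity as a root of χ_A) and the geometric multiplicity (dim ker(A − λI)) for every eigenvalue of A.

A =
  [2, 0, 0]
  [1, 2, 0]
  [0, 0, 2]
λ = 2: alg = 3, geom = 2

Step 1 — factor the characteristic polynomial to read off the algebraic multiplicities:
  χ_A(x) = (x - 2)^3

Step 2 — compute geometric multiplicities via the rank-nullity identity g(λ) = n − rank(A − λI):
  rank(A − (2)·I) = 1, so dim ker(A − (2)·I) = n − 1 = 2

Summary:
  λ = 2: algebraic multiplicity = 3, geometric multiplicity = 2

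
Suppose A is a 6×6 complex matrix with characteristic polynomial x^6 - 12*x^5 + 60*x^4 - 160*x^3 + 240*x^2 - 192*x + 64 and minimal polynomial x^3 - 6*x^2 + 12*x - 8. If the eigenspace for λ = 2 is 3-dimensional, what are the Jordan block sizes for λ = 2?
Block sizes for λ = 2: [3, 2, 1]

Step 1 — from the characteristic polynomial, algebraic multiplicity of λ = 2 is 6. From dim ker(A − (2)·I) = 3, there are exactly 3 Jordan blocks for λ = 2.
Step 2 — from the minimal polynomial, the factor (x − 2)^3 tells us the largest block for λ = 2 has size 3.
Step 3 — with total size 6, 3 blocks, and largest block 3, the block sizes (in nonincreasing order) are [3, 2, 1].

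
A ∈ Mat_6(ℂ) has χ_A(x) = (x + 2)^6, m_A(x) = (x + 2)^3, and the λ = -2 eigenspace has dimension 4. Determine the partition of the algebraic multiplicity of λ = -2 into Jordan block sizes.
Block sizes for λ = -2: [3, 1, 1, 1]

Step 1 — from the characteristic polynomial, algebraic multiplicity of λ = -2 is 6. From dim ker(A − (-2)·I) = 4, there are exactly 4 Jordan blocks for λ = -2.
Step 2 — from the minimal polynomial, the factor (x + 2)^3 tells us the largest block for λ = -2 has size 3.
Step 3 — with total size 6, 4 blocks, and largest block 3, the block sizes (in nonincreasing order) are [3, 1, 1, 1].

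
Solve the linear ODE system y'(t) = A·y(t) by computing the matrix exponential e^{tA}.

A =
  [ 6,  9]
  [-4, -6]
e^{tA} =
  [6*t + 1, 9*t]
  [-4*t, 1 - 6*t]

Strategy: write A = P · J · P⁻¹ where J is a Jordan canonical form, so e^{tA} = P · e^{tJ} · P⁻¹, and e^{tJ} can be computed block-by-block.

A has Jordan form
J =
  [0, 1]
  [0, 0]
(up to reordering of blocks).

Per-block formulas:
  For a 2×2 Jordan block J_2(0): exp(t · J_2(0)) = e^(0t)·(I + t·N), where N is the 2×2 nilpotent shift.

After assembling e^{tJ} and conjugating by P, we get:

e^{tA} =
  [6*t + 1, 9*t]
  [-4*t, 1 - 6*t]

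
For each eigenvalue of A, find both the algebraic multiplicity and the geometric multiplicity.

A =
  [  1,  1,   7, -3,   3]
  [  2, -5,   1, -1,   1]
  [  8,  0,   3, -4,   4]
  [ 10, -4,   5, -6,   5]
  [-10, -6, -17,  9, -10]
λ = -5: alg = 3, geom = 1; λ = -1: alg = 2, geom = 2

Step 1 — factor the characteristic polynomial to read off the algebraic multiplicities:
  χ_A(x) = (x + 1)^2*(x + 5)^3

Step 2 — compute geometric multiplicities via the rank-nullity identity g(λ) = n − rank(A − λI):
  rank(A − (-5)·I) = 4, so dim ker(A − (-5)·I) = n − 4 = 1
  rank(A − (-1)·I) = 3, so dim ker(A − (-1)·I) = n − 3 = 2

Summary:
  λ = -5: algebraic multiplicity = 3, geometric multiplicity = 1
  λ = -1: algebraic multiplicity = 2, geometric multiplicity = 2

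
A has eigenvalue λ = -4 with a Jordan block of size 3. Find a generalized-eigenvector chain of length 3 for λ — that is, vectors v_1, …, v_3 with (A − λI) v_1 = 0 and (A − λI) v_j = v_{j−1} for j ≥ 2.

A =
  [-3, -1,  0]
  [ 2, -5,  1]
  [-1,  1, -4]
A Jordan chain for λ = -4 of length 3:
v_1 = (-1, -1, 1)ᵀ
v_2 = (1, 2, -1)ᵀ
v_3 = (1, 0, 0)ᵀ

Let N = A − (-4)·I. We want v_3 with N^3 v_3 = 0 but N^2 v_3 ≠ 0; then v_{j-1} := N · v_j for j = 3, …, 2.

Pick v_3 = (1, 0, 0)ᵀ.
Then v_2 = N · v_3 = (1, 2, -1)ᵀ.
Then v_1 = N · v_2 = (-1, -1, 1)ᵀ.

Sanity check: (A − (-4)·I) v_1 = (0, 0, 0)ᵀ = 0. ✓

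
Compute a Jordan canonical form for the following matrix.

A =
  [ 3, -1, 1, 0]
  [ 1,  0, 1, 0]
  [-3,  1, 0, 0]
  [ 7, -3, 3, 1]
J_3(1) ⊕ J_1(1)

The characteristic polynomial is
  det(x·I − A) = x^4 - 4*x^3 + 6*x^2 - 4*x + 1 = (x - 1)^4

Eigenvalues and multiplicities (the geometric multiplicity of λ is n − rank(A − λI), which equals the number of Jordan blocks for λ):
  λ = 1: algebraic multiplicity = 4, geometric multiplicity = 2

Determining the block sizes for each eigenvalue:
  λ = 1: with am = 4 and gm = 2, the partition is not yet determined (e.g. several partitions of 4 into 2 parts exist). Let N = A − (1)·I. Computing rank(N^1) = 2, rank(N^2) = 1, rank(N^3) = 0; the number of blocks of size ≥ j is rank(N^{j−1}) − rank(N^j), giving [2, 1, 1]. So we have 1 block(s) of size 3, 1 block(s) of size 1 → block sizes [3, 1]

Assembling the blocks gives a Jordan form
J =
  [1, 1, 0, 0]
  [0, 1, 1, 0]
  [0, 0, 1, 0]
  [0, 0, 0, 1]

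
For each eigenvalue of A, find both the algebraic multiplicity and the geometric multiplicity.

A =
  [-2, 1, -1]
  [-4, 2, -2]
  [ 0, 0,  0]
λ = 0: alg = 3, geom = 2

Step 1 — factor the characteristic polynomial to read off the algebraic multiplicities:
  χ_A(x) = x^3

Step 2 — compute geometric multiplicities via the rank-nullity identity g(λ) = n − rank(A − λI):
  rank(A − (0)·I) = 1, so dim ker(A − (0)·I) = n − 1 = 2

Summary:
  λ = 0: algebraic multiplicity = 3, geometric multiplicity = 2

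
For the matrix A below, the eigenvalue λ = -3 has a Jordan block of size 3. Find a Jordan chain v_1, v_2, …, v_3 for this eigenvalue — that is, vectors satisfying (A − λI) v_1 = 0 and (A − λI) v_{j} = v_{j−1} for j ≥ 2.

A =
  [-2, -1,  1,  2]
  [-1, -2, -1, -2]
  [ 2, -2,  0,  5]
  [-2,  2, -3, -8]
A Jordan chain for λ = -3 of length 3:
v_1 = (-1, 1, -2, 2)ᵀ
v_2 = (1, -1, 3, -3)ᵀ
v_3 = (0, 0, 1, 0)ᵀ

Let N = A − (-3)·I. We want v_3 with N^3 v_3 = 0 but N^2 v_3 ≠ 0; then v_{j-1} := N · v_j for j = 3, …, 2.

Pick v_3 = (0, 0, 1, 0)ᵀ.
Then v_2 = N · v_3 = (1, -1, 3, -3)ᵀ.
Then v_1 = N · v_2 = (-1, 1, -2, 2)ᵀ.

Sanity check: (A − (-3)·I) v_1 = (0, 0, 0, 0)ᵀ = 0. ✓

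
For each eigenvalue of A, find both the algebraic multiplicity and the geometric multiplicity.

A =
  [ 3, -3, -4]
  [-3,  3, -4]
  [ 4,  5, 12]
λ = 6: alg = 3, geom = 1

Step 1 — factor the characteristic polynomial to read off the algebraic multiplicities:
  χ_A(x) = (x - 6)^3

Step 2 — compute geometric multiplicities via the rank-nullity identity g(λ) = n − rank(A − λI):
  rank(A − (6)·I) = 2, so dim ker(A − (6)·I) = n − 2 = 1

Summary:
  λ = 6: algebraic multiplicity = 3, geometric multiplicity = 1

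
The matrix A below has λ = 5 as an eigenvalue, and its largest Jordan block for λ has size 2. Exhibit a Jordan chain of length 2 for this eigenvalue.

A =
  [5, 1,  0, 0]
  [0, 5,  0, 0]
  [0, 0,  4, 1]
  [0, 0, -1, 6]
A Jordan chain for λ = 5 of length 2:
v_1 = (1, 0, 0, 0)ᵀ
v_2 = (0, 1, 0, 0)ᵀ

Let N = A − (5)·I. We want v_2 with N^2 v_2 = 0 but N^1 v_2 ≠ 0; then v_{j-1} := N · v_j for j = 2, …, 2.

Pick v_2 = (0, 1, 0, 0)ᵀ.
Then v_1 = N · v_2 = (1, 0, 0, 0)ᵀ.

Sanity check: (A − (5)·I) v_1 = (0, 0, 0, 0)ᵀ = 0. ✓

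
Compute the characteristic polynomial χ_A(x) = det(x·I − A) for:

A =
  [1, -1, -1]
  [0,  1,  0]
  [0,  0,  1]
x^3 - 3*x^2 + 3*x - 1

Expanding det(x·I − A) (e.g. by cofactor expansion or by noting that A is similar to its Jordan form J, which has the same characteristic polynomial as A) gives
  χ_A(x) = x^3 - 3*x^2 + 3*x - 1
which factors as (x - 1)^3. The eigenvalues (with algebraic multiplicities) are λ = 1 with multiplicity 3.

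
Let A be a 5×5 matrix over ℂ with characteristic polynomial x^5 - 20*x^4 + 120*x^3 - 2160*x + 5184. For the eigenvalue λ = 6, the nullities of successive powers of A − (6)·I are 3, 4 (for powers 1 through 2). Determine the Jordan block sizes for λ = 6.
Block sizes for λ = 6: [2, 1, 1]

From the dimensions of kernels of powers, the number of Jordan blocks of size at least j is d_j − d_{j−1} where d_j = dim ker(N^j) (with d_0 = 0). Computing the differences gives [3, 1].
The number of blocks of size exactly k is (#blocks of size ≥ k) − (#blocks of size ≥ k + 1), so the partition is: 2 block(s) of size 1, 1 block(s) of size 2.
In nonincreasing order the block sizes are [2, 1, 1].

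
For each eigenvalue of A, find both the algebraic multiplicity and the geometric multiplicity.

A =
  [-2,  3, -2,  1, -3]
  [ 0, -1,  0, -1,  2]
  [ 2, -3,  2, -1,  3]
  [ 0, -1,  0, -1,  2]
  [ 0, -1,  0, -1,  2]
λ = 0: alg = 5, geom = 3

Step 1 — factor the characteristic polynomial to read off the algebraic multiplicities:
  χ_A(x) = x^5

Step 2 — compute geometric multiplicities via the rank-nullity identity g(λ) = n − rank(A − λI):
  rank(A − (0)·I) = 2, so dim ker(A − (0)·I) = n − 2 = 3

Summary:
  λ = 0: algebraic multiplicity = 5, geometric multiplicity = 3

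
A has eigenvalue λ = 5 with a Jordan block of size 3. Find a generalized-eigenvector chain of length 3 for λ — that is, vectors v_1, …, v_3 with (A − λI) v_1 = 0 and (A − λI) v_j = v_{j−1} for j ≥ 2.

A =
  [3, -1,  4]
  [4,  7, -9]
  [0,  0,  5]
A Jordan chain for λ = 5 of length 3:
v_1 = (1, -2, 0)ᵀ
v_2 = (4, -9, 0)ᵀ
v_3 = (0, 0, 1)ᵀ

Let N = A − (5)·I. We want v_3 with N^3 v_3 = 0 but N^2 v_3 ≠ 0; then v_{j-1} := N · v_j for j = 3, …, 2.

Pick v_3 = (0, 0, 1)ᵀ.
Then v_2 = N · v_3 = (4, -9, 0)ᵀ.
Then v_1 = N · v_2 = (1, -2, 0)ᵀ.

Sanity check: (A − (5)·I) v_1 = (0, 0, 0)ᵀ = 0. ✓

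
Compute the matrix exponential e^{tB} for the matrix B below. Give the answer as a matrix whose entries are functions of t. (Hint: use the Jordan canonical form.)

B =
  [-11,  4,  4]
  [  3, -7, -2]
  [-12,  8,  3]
e^{tB} =
  [-6*t*exp(-5*t) + exp(-5*t), 4*t*exp(-5*t), 4*t*exp(-5*t)]
  [3*t*exp(-5*t), -2*t*exp(-5*t) + exp(-5*t), -2*t*exp(-5*t)]
  [-12*t*exp(-5*t), 8*t*exp(-5*t), 8*t*exp(-5*t) + exp(-5*t)]

Strategy: write B = P · J · P⁻¹ where J is a Jordan canonical form, so e^{tB} = P · e^{tJ} · P⁻¹, and e^{tJ} can be computed block-by-block.

B has Jordan form
J =
  [-5,  1,  0]
  [ 0, -5,  0]
  [ 0,  0, -5]
(up to reordering of blocks).

Per-block formulas:
  For a 1×1 block at λ = -5: exp(t · [-5]) = [e^(-5t)].
  For a 2×2 Jordan block J_2(-5): exp(t · J_2(-5)) = e^(-5t)·(I + t·N), where N is the 2×2 nilpotent shift.

After assembling e^{tJ} and conjugating by P, we get:

e^{tB} =
  [-6*t*exp(-5*t) + exp(-5*t), 4*t*exp(-5*t), 4*t*exp(-5*t)]
  [3*t*exp(-5*t), -2*t*exp(-5*t) + exp(-5*t), -2*t*exp(-5*t)]
  [-12*t*exp(-5*t), 8*t*exp(-5*t), 8*t*exp(-5*t) + exp(-5*t)]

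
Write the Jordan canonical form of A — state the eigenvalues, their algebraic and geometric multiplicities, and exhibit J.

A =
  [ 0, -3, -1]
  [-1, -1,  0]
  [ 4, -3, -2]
J_3(-1)

The characteristic polynomial is
  det(x·I − A) = x^3 + 3*x^2 + 3*x + 1 = (x + 1)^3

Eigenvalues and multiplicities (the geometric multiplicity of λ is n − rank(A − λI), which equals the number of Jordan blocks for λ):
  λ = -1: algebraic multiplicity = 3, geometric multiplicity = 1

Determining the block sizes for each eigenvalue:
  λ = -1: one block (gm = 1), so the single block has size am = 3 → block sizes [3]

Assembling the blocks gives a Jordan form
J =
  [-1,  1,  0]
  [ 0, -1,  1]
  [ 0,  0, -1]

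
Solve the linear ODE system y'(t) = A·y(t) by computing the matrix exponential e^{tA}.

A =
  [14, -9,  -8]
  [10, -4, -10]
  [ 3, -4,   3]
e^{tA} =
  [-2*t*exp(6*t) + 3*exp(6*t) - 2*exp(t), t*exp(6*t) - 2*exp(6*t) + 2*exp(t), 2*t*exp(6*t) - 2*exp(6*t) + 2*exp(t)]
  [2*exp(6*t) - 2*exp(t), -exp(6*t) + 2*exp(t), -2*exp(6*t) + 2*exp(t)]
  [-2*t*exp(6*t) + exp(6*t) - exp(t), t*exp(6*t) - exp(6*t) + exp(t), 2*t*exp(6*t) + exp(t)]

Strategy: write A = P · J · P⁻¹ where J is a Jordan canonical form, so e^{tA} = P · e^{tJ} · P⁻¹, and e^{tJ} can be computed block-by-block.

A has Jordan form
J =
  [1, 0, 0]
  [0, 6, 1]
  [0, 0, 6]
(up to reordering of blocks).

Per-block formulas:
  For a 2×2 Jordan block J_2(6): exp(t · J_2(6)) = e^(6t)·(I + t·N), where N is the 2×2 nilpotent shift.
  For a 1×1 block at λ = 1: exp(t · [1]) = [e^(1t)].

After assembling e^{tJ} and conjugating by P, we get:

e^{tA} =
  [-2*t*exp(6*t) + 3*exp(6*t) - 2*exp(t), t*exp(6*t) - 2*exp(6*t) + 2*exp(t), 2*t*exp(6*t) - 2*exp(6*t) + 2*exp(t)]
  [2*exp(6*t) - 2*exp(t), -exp(6*t) + 2*exp(t), -2*exp(6*t) + 2*exp(t)]
  [-2*t*exp(6*t) + exp(6*t) - exp(t), t*exp(6*t) - exp(6*t) + exp(t), 2*t*exp(6*t) + exp(t)]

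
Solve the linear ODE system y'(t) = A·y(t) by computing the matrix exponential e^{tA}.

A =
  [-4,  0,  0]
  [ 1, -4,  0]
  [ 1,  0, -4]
e^{tA} =
  [exp(-4*t), 0, 0]
  [t*exp(-4*t), exp(-4*t), 0]
  [t*exp(-4*t), 0, exp(-4*t)]

Strategy: write A = P · J · P⁻¹ where J is a Jordan canonical form, so e^{tA} = P · e^{tJ} · P⁻¹, and e^{tJ} can be computed block-by-block.

A has Jordan form
J =
  [-4,  1,  0]
  [ 0, -4,  0]
  [ 0,  0, -4]
(up to reordering of blocks).

Per-block formulas:
  For a 1×1 block at λ = -4: exp(t · [-4]) = [e^(-4t)].
  For a 2×2 Jordan block J_2(-4): exp(t · J_2(-4)) = e^(-4t)·(I + t·N), where N is the 2×2 nilpotent shift.

After assembling e^{tJ} and conjugating by P, we get:

e^{tA} =
  [exp(-4*t), 0, 0]
  [t*exp(-4*t), exp(-4*t), 0]
  [t*exp(-4*t), 0, exp(-4*t)]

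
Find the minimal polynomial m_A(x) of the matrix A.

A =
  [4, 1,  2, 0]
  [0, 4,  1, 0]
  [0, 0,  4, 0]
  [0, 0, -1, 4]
x^3 - 12*x^2 + 48*x - 64

The characteristic polynomial is χ_A(x) = (x - 4)^4, so the eigenvalues are known. The minimal polynomial is
  m_A(x) = Π_λ (x − λ)^{k_λ}
where k_λ is the size of the *largest* Jordan block for λ (equivalently, the smallest k with (A − λI)^k v = 0 for every generalised eigenvector v of λ).

  λ = 4: largest Jordan block has size 3, contributing (x − 4)^3

So m_A(x) = (x - 4)^3 = x^3 - 12*x^2 + 48*x - 64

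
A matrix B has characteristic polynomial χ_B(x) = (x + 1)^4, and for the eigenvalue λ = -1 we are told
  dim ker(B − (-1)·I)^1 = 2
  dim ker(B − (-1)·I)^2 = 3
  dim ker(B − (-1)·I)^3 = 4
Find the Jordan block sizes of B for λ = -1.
Block sizes for λ = -1: [3, 1]

From the dimensions of kernels of powers, the number of Jordan blocks of size at least j is d_j − d_{j−1} where d_j = dim ker(N^j) (with d_0 = 0). Computing the differences gives [2, 1, 1].
The number of blocks of size exactly k is (#blocks of size ≥ k) − (#blocks of size ≥ k + 1), so the partition is: 1 block(s) of size 1, 1 block(s) of size 3.
In nonincreasing order the block sizes are [3, 1].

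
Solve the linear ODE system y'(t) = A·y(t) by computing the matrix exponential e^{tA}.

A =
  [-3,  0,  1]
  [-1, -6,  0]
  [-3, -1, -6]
e^{tA} =
  [t^2*exp(-5*t)/2 + 2*t*exp(-5*t) + exp(-5*t), -t^2*exp(-5*t)/2, t^2*exp(-5*t)/2 + t*exp(-5*t)]
  [-t^2*exp(-5*t)/2 - t*exp(-5*t), t^2*exp(-5*t)/2 - t*exp(-5*t) + exp(-5*t), -t^2*exp(-5*t)/2]
  [-t^2*exp(-5*t) - 3*t*exp(-5*t), t^2*exp(-5*t) - t*exp(-5*t), -t^2*exp(-5*t) - t*exp(-5*t) + exp(-5*t)]

Strategy: write A = P · J · P⁻¹ where J is a Jordan canonical form, so e^{tA} = P · e^{tJ} · P⁻¹, and e^{tJ} can be computed block-by-block.

A has Jordan form
J =
  [-5,  1,  0]
  [ 0, -5,  1]
  [ 0,  0, -5]
(up to reordering of blocks).

Per-block formulas:
  For a 3×3 Jordan block J_3(-5): exp(t · J_3(-5)) = e^(-5t)·(I + t·N + (t^2/2)·N^2), where N is the 3×3 nilpotent shift.

After assembling e^{tJ} and conjugating by P, we get:

e^{tA} =
  [t^2*exp(-5*t)/2 + 2*t*exp(-5*t) + exp(-5*t), -t^2*exp(-5*t)/2, t^2*exp(-5*t)/2 + t*exp(-5*t)]
  [-t^2*exp(-5*t)/2 - t*exp(-5*t), t^2*exp(-5*t)/2 - t*exp(-5*t) + exp(-5*t), -t^2*exp(-5*t)/2]
  [-t^2*exp(-5*t) - 3*t*exp(-5*t), t^2*exp(-5*t) - t*exp(-5*t), -t^2*exp(-5*t) - t*exp(-5*t) + exp(-5*t)]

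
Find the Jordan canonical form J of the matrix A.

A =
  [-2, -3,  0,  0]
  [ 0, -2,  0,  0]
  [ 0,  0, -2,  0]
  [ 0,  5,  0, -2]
J_2(-2) ⊕ J_1(-2) ⊕ J_1(-2)

The characteristic polynomial is
  det(x·I − A) = x^4 + 8*x^3 + 24*x^2 + 32*x + 16 = (x + 2)^4

Eigenvalues and multiplicities (the geometric multiplicity of λ is n − rank(A − λI), which equals the number of Jordan blocks for λ):
  λ = -2: algebraic multiplicity = 4, geometric multiplicity = 3

Determining the block sizes for each eigenvalue:
  λ = -2: 3 blocks summing to 4 forces exactly one block of size 2 and the rest size 1 → block sizes [2, 1, 1]

Assembling the blocks gives a Jordan form
J =
  [-2,  1,  0,  0]
  [ 0, -2,  0,  0]
  [ 0,  0, -2,  0]
  [ 0,  0,  0, -2]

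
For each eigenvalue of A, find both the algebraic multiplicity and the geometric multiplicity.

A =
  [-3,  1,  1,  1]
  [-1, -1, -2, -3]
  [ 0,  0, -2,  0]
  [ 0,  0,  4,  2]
λ = -2: alg = 3, geom = 1; λ = 2: alg = 1, geom = 1

Step 1 — factor the characteristic polynomial to read off the algebraic multiplicities:
  χ_A(x) = (x - 2)*(x + 2)^3

Step 2 — compute geometric multiplicities via the rank-nullity identity g(λ) = n − rank(A − λI):
  rank(A − (-2)·I) = 3, so dim ker(A − (-2)·I) = n − 3 = 1
  rank(A − (2)·I) = 3, so dim ker(A − (2)·I) = n − 3 = 1

Summary:
  λ = -2: algebraic multiplicity = 3, geometric multiplicity = 1
  λ = 2: algebraic multiplicity = 1, geometric multiplicity = 1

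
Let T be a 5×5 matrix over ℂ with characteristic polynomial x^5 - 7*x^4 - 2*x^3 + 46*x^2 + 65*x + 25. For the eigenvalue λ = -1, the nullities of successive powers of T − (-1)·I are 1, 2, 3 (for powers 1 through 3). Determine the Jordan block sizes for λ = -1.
Block sizes for λ = -1: [3]

From the dimensions of kernels of powers, the number of Jordan blocks of size at least j is d_j − d_{j−1} where d_j = dim ker(N^j) (with d_0 = 0). Computing the differences gives [1, 1, 1].
The number of blocks of size exactly k is (#blocks of size ≥ k) − (#blocks of size ≥ k + 1), so the partition is: 1 block(s) of size 3.
In nonincreasing order the block sizes are [3].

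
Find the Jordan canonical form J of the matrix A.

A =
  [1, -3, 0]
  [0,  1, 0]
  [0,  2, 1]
J_2(1) ⊕ J_1(1)

The characteristic polynomial is
  det(x·I − A) = x^3 - 3*x^2 + 3*x - 1 = (x - 1)^3

Eigenvalues and multiplicities (the geometric multiplicity of λ is n − rank(A − λI), which equals the number of Jordan blocks for λ):
  λ = 1: algebraic multiplicity = 3, geometric multiplicity = 2

Determining the block sizes for each eigenvalue:
  λ = 1: 2 blocks summing to 3 forces exactly one block of size 2 and the rest size 1 → block sizes [2, 1]

Assembling the blocks gives a Jordan form
J =
  [1, 1, 0]
  [0, 1, 0]
  [0, 0, 1]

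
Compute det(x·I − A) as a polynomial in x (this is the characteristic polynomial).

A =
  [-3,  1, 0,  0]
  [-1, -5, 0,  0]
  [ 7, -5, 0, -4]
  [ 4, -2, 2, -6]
x^4 + 14*x^3 + 72*x^2 + 160*x + 128

Expanding det(x·I − A) (e.g. by cofactor expansion or by noting that A is similar to its Jordan form J, which has the same characteristic polynomial as A) gives
  χ_A(x) = x^4 + 14*x^3 + 72*x^2 + 160*x + 128
which factors as (x + 2)*(x + 4)^3. The eigenvalues (with algebraic multiplicities) are λ = -4 with multiplicity 3, λ = -2 with multiplicity 1.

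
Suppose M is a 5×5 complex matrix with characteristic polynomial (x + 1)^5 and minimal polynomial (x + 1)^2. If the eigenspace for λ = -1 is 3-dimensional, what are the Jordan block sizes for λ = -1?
Block sizes for λ = -1: [2, 2, 1]

Step 1 — from the characteristic polynomial, algebraic multiplicity of λ = -1 is 5. From dim ker(M − (-1)·I) = 3, there are exactly 3 Jordan blocks for λ = -1.
Step 2 — from the minimal polynomial, the factor (x + 1)^2 tells us the largest block for λ = -1 has size 2.
Step 3 — with total size 5, 3 blocks, and largest block 2, the block sizes (in nonincreasing order) are [2, 2, 1].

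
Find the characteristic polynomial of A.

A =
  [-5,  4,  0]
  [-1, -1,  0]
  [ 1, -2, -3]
x^3 + 9*x^2 + 27*x + 27

Expanding det(x·I − A) (e.g. by cofactor expansion or by noting that A is similar to its Jordan form J, which has the same characteristic polynomial as A) gives
  χ_A(x) = x^3 + 9*x^2 + 27*x + 27
which factors as (x + 3)^3. The eigenvalues (with algebraic multiplicities) are λ = -3 with multiplicity 3.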